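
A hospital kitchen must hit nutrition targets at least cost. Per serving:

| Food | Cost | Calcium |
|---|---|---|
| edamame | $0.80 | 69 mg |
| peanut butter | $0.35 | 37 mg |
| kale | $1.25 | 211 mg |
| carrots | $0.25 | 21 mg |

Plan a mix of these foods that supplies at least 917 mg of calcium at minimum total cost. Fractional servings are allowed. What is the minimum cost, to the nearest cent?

$5.43

Cost per mg of calcium: kale $0.0059, peanut butter $0.0095, edamame $0.0116, carrots $0.0119.
With no serving limits, use only kale: 917 mg / 211 mg = 4.346 servings × $1.25 = $5.43.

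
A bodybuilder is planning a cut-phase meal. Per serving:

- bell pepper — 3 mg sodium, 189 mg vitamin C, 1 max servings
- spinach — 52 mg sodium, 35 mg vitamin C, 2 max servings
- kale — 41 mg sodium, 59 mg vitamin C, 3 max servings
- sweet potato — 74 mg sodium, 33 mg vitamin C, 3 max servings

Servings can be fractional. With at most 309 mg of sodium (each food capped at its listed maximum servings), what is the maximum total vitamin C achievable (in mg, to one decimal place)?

471.2 mg

Vitamin C per mg sodium: bell pepper 63, kale 1.439, spinach 0.6731, sweet potato 0.4459.
Take 1 serving of bell pepper: uses 3 mg sodium, +189.0 mg vitamin C (running total 189.0 mg).
Take 3 servings of kale: uses 123 mg sodium, +177.0 mg vitamin C (running total 366.0 mg).
Take 2 servings of spinach: uses 104 mg sodium, +70.0 mg vitamin C (running total 436.0 mg).
Take 1.068 servings of sweet potato: uses 79 mg sodium, +35.2 mg vitamin C (running total 471.2 mg).
Greedy by best ratio exhausts the sodium allowance optimally: 471.2 mg.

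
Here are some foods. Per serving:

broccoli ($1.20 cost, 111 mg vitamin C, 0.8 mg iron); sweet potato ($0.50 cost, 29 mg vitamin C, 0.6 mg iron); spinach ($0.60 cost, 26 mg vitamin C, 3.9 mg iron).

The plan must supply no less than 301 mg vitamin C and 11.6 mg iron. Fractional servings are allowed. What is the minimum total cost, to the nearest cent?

$4.06

For a min-cost LP with two ≥-constraints, a basic feasible solution has at most two positive variables.
broccoli only: max(301/111, 11.6/0.8) = 14.5 servings → $17.40.
sweet potato only: max(301/29, 11.6/0.6) = 19.33 servings → $9.67.
spinach only: max(301/26, 11.6/3.9) = 11.58 servings → $6.95.
broccoli + sweet potato: the both-tight solution has a negative serving — not a feasible corner.
broccoli + spinach with both tight: 2.117 servings and 2.54 servings → $4.06.
sweet potato + spinach with both tight: 8.947 servings and 1.598 servings → $5.43.
The minimum over all feasible corners is $4.06.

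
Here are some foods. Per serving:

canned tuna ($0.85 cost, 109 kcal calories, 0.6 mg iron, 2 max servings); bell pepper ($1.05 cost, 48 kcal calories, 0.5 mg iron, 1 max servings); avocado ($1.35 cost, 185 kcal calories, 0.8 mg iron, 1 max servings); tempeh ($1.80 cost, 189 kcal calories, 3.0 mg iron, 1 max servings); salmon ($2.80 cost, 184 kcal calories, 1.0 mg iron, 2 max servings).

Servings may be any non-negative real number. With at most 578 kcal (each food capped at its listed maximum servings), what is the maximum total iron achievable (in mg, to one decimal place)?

5.4 mg

Iron per kcal: tempeh 0.01587, bell pepper 0.01042, canned tuna 0.005505, salmon 0.005435, avocado 0.004324.
Take 1 serving of tempeh: uses 189 kcal, +3.0 mg iron (running total 3.0 mg).
Take 1 serving of bell pepper: uses 48 kcal, +0.5 mg iron (running total 3.5 mg).
Take 2 servings of canned tuna: uses 218 kcal, +1.2 mg iron (running total 4.7 mg).
Take 0.6685 servings of salmon: uses 123 kcal, +0.7 mg iron (running total 5.4 mg).
Filling greedily by iron-per-kcal is optimal for one linear limit, giving 5.4 mg.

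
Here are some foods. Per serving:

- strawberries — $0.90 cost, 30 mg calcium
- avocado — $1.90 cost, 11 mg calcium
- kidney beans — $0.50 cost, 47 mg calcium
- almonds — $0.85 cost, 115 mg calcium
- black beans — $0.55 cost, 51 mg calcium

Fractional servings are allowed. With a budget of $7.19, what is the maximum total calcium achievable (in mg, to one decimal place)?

Calcium per dollar: almonds 135.3, kidney beans 94, black beans 92.73, strawberries 33.33, avocado 5.789.
With no serving limits, spend the whole cost allowance on almonds: $7.19 / $0.85 × 115 mg = 972.8 mg.

972.8 mg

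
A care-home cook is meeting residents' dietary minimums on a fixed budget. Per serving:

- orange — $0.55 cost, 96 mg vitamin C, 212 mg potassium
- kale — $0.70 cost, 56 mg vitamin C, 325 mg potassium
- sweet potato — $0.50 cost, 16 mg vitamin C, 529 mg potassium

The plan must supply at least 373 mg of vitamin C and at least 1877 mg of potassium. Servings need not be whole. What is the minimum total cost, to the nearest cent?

An LP optimum is at a vertex; with two nutrient constraints at most two foods are used. Check each candidate.
orange only: max(373/96, 1877/212) = 8.854 servings → $4.87.
kale only: max(373/56, 1877/325) = 6.661 servings → $4.66.
sweet potato only: max(373/16, 1877/529) = 23.31 servings → $11.66.
orange + kale with both tight: 0.8337 servings and 5.232 servings → $4.12.
orange + sweet potato with both tight: 3.53 servings and 2.134 servings → $3.01.
kale + sweet potato: the both-tight solution has a negative serving — not a feasible corner.
The minimum over all feasible corners is $3.01.

$3.01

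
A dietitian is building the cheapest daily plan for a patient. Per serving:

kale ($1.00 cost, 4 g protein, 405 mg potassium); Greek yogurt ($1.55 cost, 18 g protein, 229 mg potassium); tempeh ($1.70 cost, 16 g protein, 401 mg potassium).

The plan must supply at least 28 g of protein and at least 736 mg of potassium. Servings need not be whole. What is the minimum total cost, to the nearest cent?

$3.04

Compare the cost at each extreme point of the feasible region.
kale only: max(28/4, 736/405) = 7 servings → $7.00.
Greek yogurt only: max(28/18, 736/229) = 3.214 servings → $4.98.
tempeh only: max(28/16, 736/401) = 1.835 servings → $3.12.
kale + Greek yogurt with both tight: 1.072 servings and 1.317 servings → $3.11.
kale + tempeh with both tight: 0.1124 servings and 1.722 servings → $3.04.
Greek yogurt + tempeh: intersection lies outside the first quadrant.
The minimum over all feasible corners is $3.04.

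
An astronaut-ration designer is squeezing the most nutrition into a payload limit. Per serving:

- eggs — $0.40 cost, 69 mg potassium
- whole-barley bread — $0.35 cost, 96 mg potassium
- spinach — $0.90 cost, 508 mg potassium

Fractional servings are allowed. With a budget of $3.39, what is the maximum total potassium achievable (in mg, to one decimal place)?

Potassium per dollar: spinach 564.4, whole-barley bread 274.3, eggs 172.5.
With no serving limits, spend the whole cost allowance on spinach: $3.39 / $0.90 × 508 mg = 1913.5 mg.

1913.5 mg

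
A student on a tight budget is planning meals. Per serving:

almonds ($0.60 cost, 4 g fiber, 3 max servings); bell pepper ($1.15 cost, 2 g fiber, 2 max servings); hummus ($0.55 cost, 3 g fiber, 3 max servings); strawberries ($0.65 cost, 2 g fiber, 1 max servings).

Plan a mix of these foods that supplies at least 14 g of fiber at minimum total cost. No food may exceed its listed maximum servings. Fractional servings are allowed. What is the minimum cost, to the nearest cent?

Cost per g of fiber: almonds $0.1500, hummus $0.1833, strawberries $0.3250, bell pepper $0.5750.
Take 3 servings of almonds: +12.0 g fiber for $1.80 (total $1.80, still need 2.0 g).
Take 0.6667 servings of hummus: +2.0 g fiber for $0.37 (total $2.17, still need 0.0 g).
Filling from the cheapest source first is optimal under one linear minimum: $2.17.

$2.17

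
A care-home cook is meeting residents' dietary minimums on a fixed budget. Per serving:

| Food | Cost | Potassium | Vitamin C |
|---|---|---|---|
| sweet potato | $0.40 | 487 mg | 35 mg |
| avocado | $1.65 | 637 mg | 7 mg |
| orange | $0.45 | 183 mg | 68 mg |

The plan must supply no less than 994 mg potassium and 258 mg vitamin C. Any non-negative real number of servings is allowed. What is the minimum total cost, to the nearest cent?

sweet potato only: max(994/487, 258/35) = 7.371 servings → $2.95.
avocado only: max(994/637, 258/7) = 36.86 servings → $60.81.
orange only: max(994/183, 258/68) = 5.432 servings → $2.44.
sweet potato + avocado: the both-tight solution has a negative serving — not a feasible corner.
sweet potato + orange with both tight: 0.7629 servings and 3.401 servings → $1.84.
avocado + orange with both tight: 0.4848 servings and 3.744 servings → $2.48.
Cheapest feasible corner: $1.84.

$1.84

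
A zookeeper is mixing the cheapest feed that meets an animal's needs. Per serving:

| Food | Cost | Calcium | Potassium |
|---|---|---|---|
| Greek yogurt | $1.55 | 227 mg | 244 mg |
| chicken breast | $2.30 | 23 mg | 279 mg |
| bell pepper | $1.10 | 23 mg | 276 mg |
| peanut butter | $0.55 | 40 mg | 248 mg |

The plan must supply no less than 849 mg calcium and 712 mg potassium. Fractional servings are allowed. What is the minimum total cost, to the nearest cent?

$5.80

This is a tiny linear program; its minimum lies at a vertex of the feasible set. List the vertices and price them.
Greek yogurt only: max(849/227, 712/244) = 3.74 servings → $5.80.
chicken breast only: max(849/23, 712/279) = 36.91 servings → $84.90.
bell pepper only: max(849/23, 712/276) = 36.91 servings → $40.60.
peanut butter only: max(849/40, 712/248) = 21.23 servings → $11.67.
Greek yogurt + chicken breast with both targets exact would need a negative amount; discard.
Greek yogurt + bell pepper: the both-tight solution has a negative serving — not a feasible corner.
Greek yogurt + peanut butter with both targets exact would need a negative amount; discard.
chicken breast + bell pepper with both targets exact would need a negative amount; discard.
chicken breast + peanut butter with both targets exact would need a negative amount; discard.
bell pepper + peanut butter with both targets exact would need a negative amount; discard.
The minimum over all feasible corners is $5.80.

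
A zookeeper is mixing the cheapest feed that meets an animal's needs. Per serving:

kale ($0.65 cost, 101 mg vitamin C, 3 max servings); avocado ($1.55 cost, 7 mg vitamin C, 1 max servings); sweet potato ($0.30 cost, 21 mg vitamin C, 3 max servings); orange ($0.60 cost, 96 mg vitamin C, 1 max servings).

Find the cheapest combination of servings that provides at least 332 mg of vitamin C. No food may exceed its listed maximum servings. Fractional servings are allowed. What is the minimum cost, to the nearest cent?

Cost per mg of vitamin C: orange $0.0063, kale $0.0064, sweet potato $0.0143, avocado $0.2214.
Take 1 serving of orange: +96.0 mg vitamin C for $0.60 (total $0.60, still need 236.0 mg).
Take 2.337 servings of kale: +236.0 mg vitamin C for $1.52 (total $2.12, still need 0.0 mg).
Filling from the cheapest source first is optimal under one linear minimum: $2.12.

$2.12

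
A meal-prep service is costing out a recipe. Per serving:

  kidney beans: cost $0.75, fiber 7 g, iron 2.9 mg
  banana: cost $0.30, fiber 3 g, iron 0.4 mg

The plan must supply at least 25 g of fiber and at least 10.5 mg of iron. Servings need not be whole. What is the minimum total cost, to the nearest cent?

At the optimum either one food covers both requirements or two foods hit both targets exactly; no other combination can be cheaper.
kidney beans only: max(25/7, 10.5/2.9) = 3.621 servings → $2.72.
banana only: max(25/3, 10.5/0.4) = 26.25 servings → $7.88.
kidney beans + banana with both targets exact would need a negative amount; discard.
Cheapest feasible corner: $2.72.

$2.72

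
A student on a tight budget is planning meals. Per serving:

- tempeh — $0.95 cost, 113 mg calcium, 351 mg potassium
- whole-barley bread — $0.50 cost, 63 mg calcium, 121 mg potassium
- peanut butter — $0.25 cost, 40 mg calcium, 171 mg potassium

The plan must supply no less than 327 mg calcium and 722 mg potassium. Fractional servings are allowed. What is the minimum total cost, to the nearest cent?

Check every corner: each single food scaled to meet both minima, and each pair solved so both constraints bind.
tempeh only: max(327/113, 722/351) = 2.894 servings → $2.75.
whole-barley bread only: max(327/63, 722/121) = 5.967 servings → $2.98.
peanut butter only: max(327/40, 722/171) = 8.175 servings → $2.04.
tempeh + whole-barley bread with both tight: 0.7013 servings and 3.933 servings → $2.63.
tempeh + peanut butter: the both-tight solution has a negative serving — not a feasible corner.
whole-barley bread + peanut butter with both tight: 4.557 servings and 0.9976 servings → $2.53.
Cheapest feasible corner: $2.04.

$2.04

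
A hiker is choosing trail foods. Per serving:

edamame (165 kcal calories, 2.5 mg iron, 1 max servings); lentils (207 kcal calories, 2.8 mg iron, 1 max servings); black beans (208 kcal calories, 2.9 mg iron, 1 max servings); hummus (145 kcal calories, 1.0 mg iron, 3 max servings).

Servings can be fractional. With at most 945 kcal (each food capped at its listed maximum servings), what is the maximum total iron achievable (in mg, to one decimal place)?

Iron per kcal: edamame 0.01515, black beans 0.01394, lentils 0.01353, hummus 0.006897.
Take 1 serving of edamame: uses 165 kcal, +2.5 mg iron (running total 2.5 mg).
Take 1 serving of black beans: uses 208 kcal, +2.9 mg iron (running total 5.4 mg).
Take 1 serving of lentils: uses 207 kcal, +2.8 mg iron (running total 8.2 mg).
Take 2.517 servings of hummus: uses 365 kcal, +2.5 mg iron (running total 10.7 mg).
Filling greedily by iron-per-kcal is optimal for one linear limit, giving 10.7 mg.

10.7 mg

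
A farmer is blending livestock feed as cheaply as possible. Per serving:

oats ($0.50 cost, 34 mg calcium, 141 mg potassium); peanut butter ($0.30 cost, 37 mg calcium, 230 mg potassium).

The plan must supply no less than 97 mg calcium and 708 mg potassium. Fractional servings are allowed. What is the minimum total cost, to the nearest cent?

The cheapest plan sits at a corner of the feasible region — with two constraints it uses at most two foods.
oats only: max(97/34, 708/141) = 5.021 servings → $2.51.
peanut butter only: max(97/37, 708/230) = 3.078 servings → $0.92.
oats + peanut butter: the both-tight solution has a negative serving — not a feasible corner.
So the least-cost plan costs $0.92.

$0.92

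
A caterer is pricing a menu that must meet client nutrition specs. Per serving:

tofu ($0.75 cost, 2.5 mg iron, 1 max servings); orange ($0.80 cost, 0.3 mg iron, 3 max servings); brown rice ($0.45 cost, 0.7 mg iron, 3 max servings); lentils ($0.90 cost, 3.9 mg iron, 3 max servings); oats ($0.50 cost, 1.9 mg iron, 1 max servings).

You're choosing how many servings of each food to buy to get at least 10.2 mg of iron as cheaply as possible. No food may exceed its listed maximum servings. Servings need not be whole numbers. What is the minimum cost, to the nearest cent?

Cost per mg of iron: lentils $0.2308, oats $0.2632, tofu $0.3000, brown rice $0.6429, orange $2.6667.
Take 2.615 servings of lentils: +10.2 mg iron for $2.35 (total $2.35, still need 0.0 mg).
Filling from the cheapest source first is optimal under one linear minimum: $2.35.

$2.35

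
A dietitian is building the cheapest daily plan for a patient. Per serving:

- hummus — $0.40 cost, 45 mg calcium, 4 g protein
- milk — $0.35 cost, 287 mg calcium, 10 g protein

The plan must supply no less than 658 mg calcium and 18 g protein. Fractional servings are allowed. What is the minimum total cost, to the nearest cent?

With two linear requirements the optimum uses one or two foods; enumerate the corners.
hummus only: max(658/45, 18/4) = 14.62 servings → $5.85.
milk only: max(658/287, 18/10) = 2.293 servings → $0.80.
hummus + milk with both targets exact would need a negative amount; discard.
The minimum over all feasible corners is $0.80.

$0.80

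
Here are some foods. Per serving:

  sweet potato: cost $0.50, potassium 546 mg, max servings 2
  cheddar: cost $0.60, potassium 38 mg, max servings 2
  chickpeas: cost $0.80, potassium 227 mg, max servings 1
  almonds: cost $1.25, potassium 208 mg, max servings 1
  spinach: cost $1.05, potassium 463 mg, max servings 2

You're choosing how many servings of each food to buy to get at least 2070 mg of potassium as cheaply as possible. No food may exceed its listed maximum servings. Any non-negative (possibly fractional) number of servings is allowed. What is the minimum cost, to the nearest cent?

$3.28

Cost per mg of potassium: sweet potato $0.0009, spinach $0.0023, chickpeas $0.0035, almonds $0.0060, cheddar $0.0158.
Take 2 servings of sweet potato: +1092.0 mg potassium for $1.00 (total $1.00, still need 978.0 mg).
Take 2 servings of spinach: +926.0 mg potassium for $2.10 (total $3.10, still need 52.0 mg).
Take 0.2291 servings of chickpeas: +52.0 mg potassium for $0.18 (total $3.28, still need 0.0 mg).
Filling from the cheapest source first is optimal under one linear minimum: $3.28.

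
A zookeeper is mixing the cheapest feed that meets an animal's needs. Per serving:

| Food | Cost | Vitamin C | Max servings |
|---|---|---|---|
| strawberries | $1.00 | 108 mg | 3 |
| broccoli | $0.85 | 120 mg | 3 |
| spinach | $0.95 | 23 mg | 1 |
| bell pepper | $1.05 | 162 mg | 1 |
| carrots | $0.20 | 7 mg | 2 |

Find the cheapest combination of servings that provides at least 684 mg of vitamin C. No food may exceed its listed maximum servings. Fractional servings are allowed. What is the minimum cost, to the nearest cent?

Cost per mg of vitamin C: bell pepper $0.0065, broccoli $0.0071, strawberries $0.0093, carrots $0.0286, spinach $0.0413.
Take 1 serving of bell pepper: +162.0 mg vitamin C for $1.05 (total $1.05, still need 522.0 mg).
Take 3 servings of broccoli: +360.0 mg vitamin C for $2.55 (total $3.60, still need 162.0 mg).
Take 1.5 servings of strawberries: +162.0 mg vitamin C for $1.50 (total $5.10, still need 0.0 mg).
Greedy by cheapest-per-mg is optimal for a single linear constraint, so the minimum cost is $5.10.

$5.10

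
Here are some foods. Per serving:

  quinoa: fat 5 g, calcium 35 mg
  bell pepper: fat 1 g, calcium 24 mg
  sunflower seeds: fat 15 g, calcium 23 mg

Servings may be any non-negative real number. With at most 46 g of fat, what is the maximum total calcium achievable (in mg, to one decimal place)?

1104.0 mg

Calcium per g fat: bell pepper 24, quinoa 7, sunflower seeds 1.533.
With no serving limits, spend the whole fat allowance on bell pepper: 46 g / 1 g × 24 mg = 1104.0 mg.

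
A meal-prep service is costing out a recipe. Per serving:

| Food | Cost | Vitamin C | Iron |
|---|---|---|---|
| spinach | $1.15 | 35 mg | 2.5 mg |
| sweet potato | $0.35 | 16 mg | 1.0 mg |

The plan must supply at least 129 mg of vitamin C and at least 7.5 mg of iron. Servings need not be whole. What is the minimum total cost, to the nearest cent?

Two binding constraints pin down two serving amounts, so the optimal mix uses at most two foods. The candidates are each food alone (scaled to the tighter of vitamin C/iron) and each pair with both constraints tight.
spinach only: max(129/35, 7.5/2.5) = 3.686 servings → $4.24.
sweet potato only: max(129/16, 7.5/1.0) = 8.062 servings → $2.82.
spinach + sweet potato: intersection lies outside the first quadrant.
The minimum over all feasible corners is $2.82.

$2.82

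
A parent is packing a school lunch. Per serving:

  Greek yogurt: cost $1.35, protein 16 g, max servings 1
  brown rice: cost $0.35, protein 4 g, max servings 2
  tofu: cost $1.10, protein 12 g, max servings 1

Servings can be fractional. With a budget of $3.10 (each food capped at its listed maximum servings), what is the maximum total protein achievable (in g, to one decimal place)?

Protein per dollar: Greek yogurt 11.85, brown rice 11.43, tofu 10.91.
Take 1 serving of Greek yogurt: spends $1.35, +16.0 g protein (running total 16.0 g).
Take 2 servings of brown rice: spends $0.70, +8.0 g protein (running total 24.0 g).
Take 0.9545 servings of tofu: spends $1.05, +11.5 g protein (running total 35.5 g).
Greedy by best ratio exhausts the cost allowance optimally: 35.5 g.

35.5 g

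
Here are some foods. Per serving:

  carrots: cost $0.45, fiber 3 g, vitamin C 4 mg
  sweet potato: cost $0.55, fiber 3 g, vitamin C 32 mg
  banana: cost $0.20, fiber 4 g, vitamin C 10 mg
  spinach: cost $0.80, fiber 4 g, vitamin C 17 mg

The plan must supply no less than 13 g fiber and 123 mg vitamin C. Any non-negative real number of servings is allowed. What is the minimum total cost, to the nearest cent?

Compare the cost at each extreme point of the feasible region.
carrots only: max(13/3, 123/4) = 30.75 servings → $13.84.
sweet potato only: max(13/3, 123/32) = 4.333 servings → $2.38.
banana only: max(13/4, 123/10) = 12.3 servings → $2.46.
spinach only: max(13/4, 123/17) = 7.235 servings → $5.79.
carrots + sweet potato with both tight: 0.5595 servings and 3.774 servings → $2.33.
carrots + banana with both targets exact would need a negative amount; discard.
carrots + spinach: the both-tight solution has a negative serving — not a feasible corner.
sweet potato + banana with both tight: 3.694 servings and 0.4796 servings → $2.13.
sweet potato + spinach with both tight: 3.519 servings and 0.6104 servings → $2.42.
banana + spinach: the both-tight solution has a negative serving — not a feasible corner.
Cheapest feasible corner: $2.13.

$2.13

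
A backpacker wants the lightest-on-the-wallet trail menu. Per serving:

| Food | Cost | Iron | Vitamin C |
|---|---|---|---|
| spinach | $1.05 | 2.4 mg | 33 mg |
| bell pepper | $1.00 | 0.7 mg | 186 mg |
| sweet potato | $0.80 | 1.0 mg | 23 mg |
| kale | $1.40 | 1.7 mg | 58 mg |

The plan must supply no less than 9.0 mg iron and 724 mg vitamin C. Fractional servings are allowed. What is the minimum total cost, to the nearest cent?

$6.30

At the optimum either one food covers both requirements or two foods hit both targets exactly; no other combination can be cheaper.
spinach only: max(9.0/2.4, 724/33) = 21.94 servings → $23.04.
bell pepper only: max(9.0/0.7, 724/186) = 12.86 servings → $12.86.
sweet potato only: max(9.0/1.0, 724/23) = 31.48 servings → $25.18.
kale only: max(9.0/1.7, 724/58) = 12.48 servings → $17.48.
spinach + bell pepper with both tight: 2.757 servings and 3.403 servings → $6.30.
spinach + sweet potato: the both-tight solution has a negative serving — not a feasible corner.
spinach + kale: intersection lies outside the first quadrant.
bell pepper + sweet potato with both tight: 3.043 servings and 6.87 servings → $8.54.
bell pepper + kale with both tight: 2.572 servings and 4.235 servings → $8.50.
sweet potato + kale: intersection lies outside the first quadrant.
So the least-cost plan costs $6.30.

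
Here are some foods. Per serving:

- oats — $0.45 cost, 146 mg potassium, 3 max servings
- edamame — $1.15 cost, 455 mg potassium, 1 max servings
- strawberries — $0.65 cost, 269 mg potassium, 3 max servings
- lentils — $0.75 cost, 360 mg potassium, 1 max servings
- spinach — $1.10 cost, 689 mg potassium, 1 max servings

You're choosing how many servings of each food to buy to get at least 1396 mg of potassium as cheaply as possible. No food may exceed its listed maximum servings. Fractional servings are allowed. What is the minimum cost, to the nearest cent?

$2.69

Cost per mg of potassium: spinach $0.0016, lentils $0.0021, strawberries $0.0024, edamame $0.0025, oats $0.0031.
Take 1 serving of spinach: +689.0 mg potassium for $1.10 (total $1.10, still need 707.0 mg).
Take 1 serving of lentils: +360.0 mg potassium for $0.75 (total $1.85, still need 347.0 mg).
Take 1.29 servings of strawberries: +347.0 mg potassium for $0.84 (total $2.69, still need 0.0 mg).
Greedy by cheapest-per-mg is optimal for a single linear constraint, so the minimum cost is $2.69.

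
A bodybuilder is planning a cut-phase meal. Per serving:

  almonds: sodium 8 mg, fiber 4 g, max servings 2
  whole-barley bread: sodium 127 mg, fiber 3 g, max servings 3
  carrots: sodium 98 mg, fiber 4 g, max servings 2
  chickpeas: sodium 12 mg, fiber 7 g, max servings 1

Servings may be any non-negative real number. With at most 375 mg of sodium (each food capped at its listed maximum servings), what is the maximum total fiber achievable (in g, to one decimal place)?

Fiber per mg sodium: chickpeas 0.5833, almonds 0.5, carrots 0.04082, whole-barley bread 0.02362.
Take 1 serving of chickpeas: uses 12 mg sodium, +7.0 g fiber (running total 7.0 g).
Take 2 servings of almonds: uses 16 mg sodium, +8.0 g fiber (running total 15.0 g).
Take 2 servings of carrots: uses 196 mg sodium, +8.0 g fiber (running total 23.0 g).
Take 1.189 servings of whole-barley bread: uses 151 mg sodium, +3.6 g fiber (running total 26.6 g).
Greedy by best ratio exhausts the sodium allowance optimally: 26.6 g.

26.6 g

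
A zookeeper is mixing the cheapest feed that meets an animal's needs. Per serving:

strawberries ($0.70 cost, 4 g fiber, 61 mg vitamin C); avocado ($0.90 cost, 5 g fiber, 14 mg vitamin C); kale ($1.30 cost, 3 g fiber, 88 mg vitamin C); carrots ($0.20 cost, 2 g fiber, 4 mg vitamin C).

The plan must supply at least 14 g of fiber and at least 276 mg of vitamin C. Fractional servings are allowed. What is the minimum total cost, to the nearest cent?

Two binding constraints pin down two serving amounts, so the optimal mix uses at most two foods. The candidates are each food alone (scaled to the tighter of fiber/vitamin C) and each pair with both constraints tight.
strawberries only: max(14/4, 276/61) = 4.525 servings → $3.17.
avocado only: max(14/5, 276/14) = 19.71 servings → $17.74.
kale only: max(14/3, 276/88) = 4.667 servings → $6.07.
carrots only: max(14/2, 276/4) = 69 servings → $13.80.
strawberries + avocado: the both-tight solution has a negative serving — not a feasible corner.
strawberries + kale with both tight: 2.391 servings and 1.479 servings → $3.60.
strawberries + carrots: the both-tight solution has a negative serving — not a feasible corner.
avocado + kale with both tight: 1.015 servings and 2.975 servings → $4.78.
avocado + carrots with both targets exact would need a negative amount; discard.
kale + carrots with both tight: 3.024 servings and 2.463 servings → $4.42.
The minimum over all feasible corners is $3.17.

$3.17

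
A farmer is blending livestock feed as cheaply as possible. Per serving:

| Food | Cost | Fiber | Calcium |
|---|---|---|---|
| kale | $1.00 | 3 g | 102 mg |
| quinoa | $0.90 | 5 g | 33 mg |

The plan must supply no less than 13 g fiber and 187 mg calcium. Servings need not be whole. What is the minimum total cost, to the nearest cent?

$2.91

kale only: max(13/3, 187/102) = 4.333 servings → $4.33.
quinoa only: max(13/5, 187/33) = 5.667 servings → $5.10.
kale + quinoa with both tight: 1.231 servings and 1.861 servings → $2.91.
The minimum over all feasible corners is $2.91.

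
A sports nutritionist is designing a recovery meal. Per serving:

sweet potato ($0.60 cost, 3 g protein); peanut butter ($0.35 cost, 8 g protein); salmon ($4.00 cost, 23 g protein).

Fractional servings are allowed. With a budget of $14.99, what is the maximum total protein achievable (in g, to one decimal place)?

Protein per dollar: peanut butter 22.86, salmon 5.75, sweet potato 5.
With no serving limits, spend the whole cost allowance on peanut butter: $14.99 / $0.35 × 8 g = 342.6 g.

342.6 g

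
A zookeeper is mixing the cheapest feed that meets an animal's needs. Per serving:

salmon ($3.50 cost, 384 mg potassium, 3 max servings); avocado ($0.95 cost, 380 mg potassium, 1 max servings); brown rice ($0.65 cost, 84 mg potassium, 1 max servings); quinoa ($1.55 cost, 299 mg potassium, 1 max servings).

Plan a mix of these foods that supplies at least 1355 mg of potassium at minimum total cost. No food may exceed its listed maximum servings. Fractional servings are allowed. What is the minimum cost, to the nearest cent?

$8.55

Cost per mg of potassium: avocado $0.0025, quinoa $0.0052, brown rice $0.0077, salmon $0.0091.
Take 1 serving of avocado: +380.0 mg potassium for $0.95 (total $0.95, still need 975.0 mg).
Take 1 serving of quinoa: +299.0 mg potassium for $1.55 (total $2.50, still need 676.0 mg).
Take 1 serving of brown rice: +84.0 mg potassium for $0.65 (total $3.15, still need 592.0 mg).
Take 1.542 servings of salmon: +592.0 mg potassium for $5.40 (total $8.55, still need 0.0 mg).
Greedy by cheapest-per-mg is optimal for a single linear constraint, so the minimum cost is $8.55.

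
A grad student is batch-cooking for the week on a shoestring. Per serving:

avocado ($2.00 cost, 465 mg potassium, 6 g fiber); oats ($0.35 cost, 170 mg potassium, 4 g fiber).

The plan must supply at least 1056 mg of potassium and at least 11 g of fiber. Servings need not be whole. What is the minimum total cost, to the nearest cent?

$2.17

An LP optimum is at a vertex; with two nutrient constraints at most two foods are used. Check each candidate.
avocado only: max(1056/465, 11/6) = 2.271 servings → $4.54.
oats only: max(1056/170, 11/4) = 6.212 servings → $2.17.
avocado + oats with both targets exact would need a negative amount; discard.
Cheapest feasible corner: $2.17.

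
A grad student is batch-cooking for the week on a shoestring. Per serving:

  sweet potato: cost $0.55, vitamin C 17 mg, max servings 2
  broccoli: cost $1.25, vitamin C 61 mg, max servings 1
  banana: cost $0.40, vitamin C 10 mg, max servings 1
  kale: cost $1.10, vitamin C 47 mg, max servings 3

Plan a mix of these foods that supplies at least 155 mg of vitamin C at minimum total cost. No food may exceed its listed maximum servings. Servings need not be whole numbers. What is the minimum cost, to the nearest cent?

Cost per mg of vitamin C: broccoli $0.0205, kale $0.0234, sweet potato $0.0324, banana $0.0400.
Take 1 serving of broccoli: +61.0 mg vitamin C for $1.25 (total $1.25, still need 94.0 mg).
Take 2 servings of kale: +94.0 mg vitamin C for $2.20 (total $3.45, still need 0.0 mg).
Greedy by cheapest-per-mg is optimal for a single linear constraint, so the minimum cost is $3.45.

$3.45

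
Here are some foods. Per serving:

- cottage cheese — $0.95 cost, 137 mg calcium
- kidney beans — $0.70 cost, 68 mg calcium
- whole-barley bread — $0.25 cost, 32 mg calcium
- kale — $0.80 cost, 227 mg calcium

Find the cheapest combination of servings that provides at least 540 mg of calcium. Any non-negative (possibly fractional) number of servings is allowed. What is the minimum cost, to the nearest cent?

$1.90

Cost per mg of calcium: kale $0.0035, cottage cheese $0.0069, whole-barley bread $0.0078, kidney beans $0.0103.
With no serving limits, use only kale: 540 mg / 227 mg = 2.379 servings × $0.80 = $1.90.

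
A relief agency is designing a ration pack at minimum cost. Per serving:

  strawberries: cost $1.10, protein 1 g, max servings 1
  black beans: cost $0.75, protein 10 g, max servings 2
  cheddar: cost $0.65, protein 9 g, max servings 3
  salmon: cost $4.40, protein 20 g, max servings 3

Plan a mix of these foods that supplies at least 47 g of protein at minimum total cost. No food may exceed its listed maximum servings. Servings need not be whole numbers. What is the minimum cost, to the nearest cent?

Cost per g of protein: cheddar $0.0722, black beans $0.0750, salmon $0.2200, strawberries $1.1000.
Take 3 servings of cheddar: +27.0 g protein for $1.95 (total $1.95, still need 20.0 g).
Take 2 servings of black beans: +20.0 g protein for $1.50 (total $3.45, still need 0.0 g).
Filling from the cheapest source first is optimal under one linear minimum: $3.45.

$3.45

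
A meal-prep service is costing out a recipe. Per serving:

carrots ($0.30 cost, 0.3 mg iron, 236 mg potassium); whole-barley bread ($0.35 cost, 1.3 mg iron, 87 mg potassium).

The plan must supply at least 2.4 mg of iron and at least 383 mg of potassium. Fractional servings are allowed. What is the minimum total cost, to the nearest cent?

$0.87

This is a tiny linear program; its minimum lies at a vertex of the feasible set. List the vertices and price them.
carrots only: max(2.4/0.3, 383/236) = 8 servings → $2.40.
whole-barley bread only: max(2.4/1.3, 383/87) = 4.402 servings → $1.54.
carrots + whole-barley bread with both tight: 1.03 servings and 1.608 servings → $0.87.
So the least-cost plan costs $0.87.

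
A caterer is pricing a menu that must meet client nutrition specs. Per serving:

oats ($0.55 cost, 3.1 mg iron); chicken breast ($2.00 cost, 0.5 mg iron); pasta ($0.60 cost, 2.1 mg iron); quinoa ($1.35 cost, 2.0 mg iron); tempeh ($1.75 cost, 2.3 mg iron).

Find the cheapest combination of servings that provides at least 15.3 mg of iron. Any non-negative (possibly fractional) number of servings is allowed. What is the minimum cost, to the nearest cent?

Cost per mg of iron: oats $0.1774, pasta $0.2857, quinoa $0.6750, tempeh $0.7609, chicken breast $4.0000.
With no serving limits, use only oats: 15.3 mg / 3.1 mg = 4.935 servings × $0.55 = $2.71.

$2.71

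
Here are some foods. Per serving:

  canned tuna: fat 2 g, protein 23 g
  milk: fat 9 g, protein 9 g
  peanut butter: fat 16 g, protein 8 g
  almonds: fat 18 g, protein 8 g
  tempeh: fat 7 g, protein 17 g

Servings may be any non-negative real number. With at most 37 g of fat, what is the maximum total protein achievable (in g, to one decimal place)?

425.5 g

Protein per g fat: canned tuna 11.5, tempeh 2.429, milk 1, peanut butter 0.5, almonds 0.4444.
With no serving limits, spend the whole fat allowance on canned tuna: 37 g / 2 g × 23 g = 425.5 g.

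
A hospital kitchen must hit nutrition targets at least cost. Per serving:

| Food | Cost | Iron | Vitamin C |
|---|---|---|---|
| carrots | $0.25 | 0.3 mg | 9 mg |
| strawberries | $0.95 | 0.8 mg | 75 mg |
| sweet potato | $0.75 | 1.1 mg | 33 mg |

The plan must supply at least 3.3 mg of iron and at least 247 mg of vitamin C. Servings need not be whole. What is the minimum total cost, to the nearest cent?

$3.42

Minimising a linear cost over {iron ≥ 3.3, vitamin C ≥ 247, servings ≥ 0} — the optimum is at a vertex, using one or two foods.
carrots only: max(3.3/0.3, 247/9) = 27.44 servings → $6.86.
strawberries only: max(3.3/0.8, 247/75) = 4.125 servings → $3.92.
sweet potato only: max(3.3/1.1, 247/33) = 7.485 servings → $5.61.
carrots + strawberries with both tight: 3.261 servings and 2.902 servings → $3.57.
carrots + sweet potato (both tight): parallel constraints — no distinct corner.
strawberries + sweet potato with both tight: 2.902 servings and 0.8895 servings → $3.42.
The minimum over all feasible corners is $3.42.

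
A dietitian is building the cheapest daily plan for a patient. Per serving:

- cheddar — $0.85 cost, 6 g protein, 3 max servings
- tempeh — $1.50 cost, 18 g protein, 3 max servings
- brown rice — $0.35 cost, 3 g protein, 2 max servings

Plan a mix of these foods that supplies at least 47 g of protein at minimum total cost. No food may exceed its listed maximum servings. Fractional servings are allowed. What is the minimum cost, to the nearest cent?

$3.92

Cost per g of protein: tempeh $0.0833, brown rice $0.1167, cheddar $0.1417.
Take 2.611 servings of tempeh: +47.0 g protein for $3.92 (total $3.92, still need 0.0 g).
Filling from the cheapest source first is optimal under one linear minimum: $3.92.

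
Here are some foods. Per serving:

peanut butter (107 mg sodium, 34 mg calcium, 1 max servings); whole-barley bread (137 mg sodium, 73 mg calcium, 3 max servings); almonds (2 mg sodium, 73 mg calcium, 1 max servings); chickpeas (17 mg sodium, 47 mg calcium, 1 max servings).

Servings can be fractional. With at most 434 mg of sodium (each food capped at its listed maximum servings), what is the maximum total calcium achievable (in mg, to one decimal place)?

340.3 mg

Calcium per mg sodium: almonds 36.5, chickpeas 2.765, whole-barley bread 0.5328, peanut butter 0.3178.
Take 1 serving of almonds: uses 2 mg sodium, +73.0 mg calcium (running total 73.0 mg).
Take 1 serving of chickpeas: uses 17 mg sodium, +47.0 mg calcium (running total 120.0 mg).
Take 3 servings of whole-barley bread: uses 411 mg sodium, +219.0 mg calcium (running total 339.0 mg).
Take 0.03738 servings of peanut butter: uses 4 mg sodium, +1.3 mg calcium (running total 340.3 mg).
Filling greedily by calcium-per-mg sodium is optimal for one linear limit, giving 340.3 mg.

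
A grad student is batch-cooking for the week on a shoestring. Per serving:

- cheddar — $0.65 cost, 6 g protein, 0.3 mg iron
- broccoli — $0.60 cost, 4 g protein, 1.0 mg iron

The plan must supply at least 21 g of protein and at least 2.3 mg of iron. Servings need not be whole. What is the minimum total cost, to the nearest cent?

The cheapest plan sits at a corner of the feasible region — with two constraints it uses at most two foods.
cheddar only: max(21/6, 2.3/0.3) = 7.667 servings → $4.98.
broccoli only: max(21/4, 2.3/1.0) = 5.25 servings → $3.15.
cheddar + broccoli with both tight: 2.458 servings and 1.562 servings → $2.54.
So the least-cost plan costs $2.54.

$2.54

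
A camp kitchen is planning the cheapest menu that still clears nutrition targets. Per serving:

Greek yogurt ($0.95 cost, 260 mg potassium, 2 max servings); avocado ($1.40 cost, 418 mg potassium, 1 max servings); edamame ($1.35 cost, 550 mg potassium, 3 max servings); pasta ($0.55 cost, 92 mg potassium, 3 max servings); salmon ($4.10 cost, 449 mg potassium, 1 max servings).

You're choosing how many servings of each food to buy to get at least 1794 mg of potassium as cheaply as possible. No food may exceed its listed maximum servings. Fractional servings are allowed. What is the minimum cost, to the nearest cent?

$4.53

Cost per mg of potassium: edamame $0.0025, avocado $0.0033, Greek yogurt $0.0037, pasta $0.0060, salmon $0.0091.
Take 3 servings of edamame: +1650.0 mg potassium for $4.05 (total $4.05, still need 144.0 mg).
Take 0.3445 servings of avocado: +144.0 mg potassium for $0.48 (total $4.53, still need 0.0 mg).
Filling from the cheapest source first is optimal under one linear minimum: $4.53.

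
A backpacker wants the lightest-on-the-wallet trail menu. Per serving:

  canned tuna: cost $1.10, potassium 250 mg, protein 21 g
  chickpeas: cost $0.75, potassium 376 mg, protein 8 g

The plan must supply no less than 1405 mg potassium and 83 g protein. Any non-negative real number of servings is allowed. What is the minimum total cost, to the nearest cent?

This is a tiny linear program; its minimum lies at a vertex of the feasible set. List the vertices and price them.
canned tuna only: max(1405/250, 83/21) = 5.62 servings → $6.18.
chickpeas only: max(1405/376, 83/8) = 10.38 servings → $7.78.
canned tuna + chickpeas with both tight: 3.387 servings and 1.485 servings → $4.84.
The minimum over all feasible corners is $4.84.

$4.84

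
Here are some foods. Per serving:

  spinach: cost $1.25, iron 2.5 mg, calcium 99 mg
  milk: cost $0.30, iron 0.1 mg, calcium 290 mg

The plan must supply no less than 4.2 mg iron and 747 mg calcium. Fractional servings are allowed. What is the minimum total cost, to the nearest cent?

Two binding constraints pin down two serving amounts, so the optimal mix uses at most two foods. The candidates are each food alone (scaled to the tighter of iron/calcium) and each pair with both constraints tight.
spinach only: max(4.2/2.5, 747/99) = 7.545 servings → $9.43.
milk only: max(4.2/0.1, 747/290) = 42 servings → $12.60.
spinach + milk with both tight: 1.599 servings and 2.03 servings → $2.61.
The minimum over all feasible corners is $2.61.

$2.61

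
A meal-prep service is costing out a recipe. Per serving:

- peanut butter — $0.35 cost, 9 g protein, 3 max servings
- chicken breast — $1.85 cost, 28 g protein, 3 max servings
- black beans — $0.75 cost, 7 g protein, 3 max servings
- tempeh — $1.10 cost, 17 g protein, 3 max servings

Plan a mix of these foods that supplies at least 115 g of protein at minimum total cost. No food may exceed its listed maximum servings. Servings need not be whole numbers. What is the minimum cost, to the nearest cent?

$6.79

Cost per g of protein: peanut butter $0.0389, tempeh $0.0647, chicken breast $0.0661, black beans $0.1071.
Take 3 servings of peanut butter: +27.0 g protein for $1.05 (total $1.05, still need 88.0 g).
Take 3 servings of tempeh: +51.0 g protein for $3.30 (total $4.35, still need 37.0 g).
Take 1.321 servings of chicken breast: +37.0 g protein for $2.44 (total $6.79, still need 0.0 g).
Filling from the cheapest source first is optimal under one linear minimum: $6.79.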